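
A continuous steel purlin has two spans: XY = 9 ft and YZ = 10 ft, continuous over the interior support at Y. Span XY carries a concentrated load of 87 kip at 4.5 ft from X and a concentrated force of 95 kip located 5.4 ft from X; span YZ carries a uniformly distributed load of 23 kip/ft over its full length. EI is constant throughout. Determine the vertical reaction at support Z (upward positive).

R_Z = 85.14 kip

Insert a hinge at Y; M_Y is the redundant, and each span becomes simply supported.
Discontinuity in slope at Y on the released structure — sum the simple-span end rotations:
  span XY: point load 87 at a = 4.5: Pab(L + a)/(6LEI) = 440.4/EI
  span XY: point load 95 at a = 5.4: Pab(L + a)/(6LEI) = 492.5/EI
  span YZ: UDL 23: wL³/(24EI) = 958.3/EI
  relative rotation θ_0 = (932.9 + 958.3)/EI = 1891/EI
A unit hogging moment at Y produces rotation L₁/(3EI) + L₂/(3EI) = 6.333/EI.
Compatibility: M_Y·(L₁+L₂)/(3EI) = θ_0, giving M_Y = 298.6 kip·ft (hogging).
Span YZ, ΣM about Z: R_Y^{YZ}·10 = 1150 + 298.6, so R_Y^{YZ} = 144.9 kip and R_Z = 230 − 144.9 = 85.14 kip.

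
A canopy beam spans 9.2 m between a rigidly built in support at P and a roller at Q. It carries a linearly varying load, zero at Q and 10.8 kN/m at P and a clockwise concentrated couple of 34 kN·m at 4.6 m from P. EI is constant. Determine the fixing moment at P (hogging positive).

M_P = 56.69 kN·m

Remove the prop at Q; the released (primary) structure is a cantilever built in at P.
Free-end deflection of the primary structure under the applied loading (downward +):
  triangular load, peak 10.8 at the fixed end: w₀L⁴/(30EI) = 2579/EI
  clockwise couple 34 at a = 4.6: M₀a(2L − a)/(2EI) = 1079/EI
  δ_0 = 3658/EI
Flexibility coefficient — unit upward force at Q: δ_{QQ} = L³/(3EI) = 259.6/EI.
Compatibility at Q: δ_0 − R_Q·δ_{QQ} = 0, so R_Q = 3658/259.6 = 14.09 kN.
Moment equilibrium about P: M_P = Σ(load moments about P) − R_Q·L = 186.4 − 14.09×9.2 = 56.69 kN·m.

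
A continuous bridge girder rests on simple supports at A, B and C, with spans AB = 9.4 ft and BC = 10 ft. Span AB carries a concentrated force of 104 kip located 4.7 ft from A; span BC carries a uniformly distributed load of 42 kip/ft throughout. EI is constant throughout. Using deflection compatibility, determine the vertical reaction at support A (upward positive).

Release continuity at B by inserting a hinge; the redundant is the internal moment M_B. The primary structure is two simply-supported spans AB and BC.
End slopes at the hinge B, treating each span as simply supported:
  span AB: point load 104 at a = 4.7: Pab(L + a)/(6LEI) = 574.3/EI
  span BC: UDL 42: wL³/(24EI) = 1750/EI
  relative rotation θ_0 = (574.3 + 1750)/EI = 2324/EI
A unit hogging moment at B produces rotation L₁/(3EI) + L₂/(3EI) = 6.467/EI.
Slope continuity at B: θ_0 = M_B·6.467/EI, so M_B = 2324/6.467 = 359.4 kip·ft (hogging).
Span AB, ΣM about A with M_B applied at B: R_B^{AB}·9.4 = 488.8 + 359.4, so R_B^{AB} = 90.24 kip and R_A = 104 − 90.24 = 13.76 kip.

R_A = 13.76 kip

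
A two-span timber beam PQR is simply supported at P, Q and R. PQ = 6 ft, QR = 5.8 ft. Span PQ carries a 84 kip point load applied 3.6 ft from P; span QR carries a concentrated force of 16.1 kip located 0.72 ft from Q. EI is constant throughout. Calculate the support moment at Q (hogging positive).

M_Q = 53.88 kip·ft

Release continuity at Q by inserting a hinge; the redundant is the internal moment M_Q. The primary structure is two simply-supported spans PQ and QR.
Rotations at Q on the released spans (each span's end-slope, ×1/EI):
  span PQ: point load 84 at a = 3.6: Pab(L + a)/(6LEI) = 193.5/EI
  span QR: point load 16.1 at a = 0.72: Pab(L + b)/(6LEI) = 18.41/EI
  relative rotation θ_0 = (193.5 + 18.41)/EI = 211.9/EI
A unit hogging moment at Q produces rotation L₁/(3EI) + L₂/(3EI) = 3.933/EI.
Slope continuity at Q: θ_0 = M_Q·3.933/EI, so M_Q = 211.9/3.933 = 53.88 kip·ft (hogging).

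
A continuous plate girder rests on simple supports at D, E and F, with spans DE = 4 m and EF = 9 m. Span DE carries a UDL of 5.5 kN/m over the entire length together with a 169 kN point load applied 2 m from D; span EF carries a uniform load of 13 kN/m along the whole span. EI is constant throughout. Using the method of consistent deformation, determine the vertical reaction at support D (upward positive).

Release continuity at E by inserting a hinge; the redundant is the internal moment M_E. The primary structure is two simply-supported spans DE and EF.
Rotations at E on the released spans (each span's end-slope, ×1/EI):
  span DE: UDL 5.5: wL³/(24EI) = 14.67/EI
  span DE: point load 169 at a = 2: Pab(L + a)/(6LEI) = 169/EI
  span EF: UDL 13: wL³/(24EI) = 394.9/EI
  relative rotation θ_0 = (183.7 + 394.9)/EI = 578.5/EI
A unit hogging moment at E produces rotation L₁/(3EI) + L₂/(3EI) = 4.333/EI.
Slope continuity at E: θ_0 = M_E·4.333/EI, so M_E = 578.5/4.333 = 133.5 kN·m (hogging).
Span DE, ΣM about D with M_E applied at E: R_E^{DE}·4 = 382 + 133.5, so R_E^{DE} = 128.9 kN and R_D = 191 − 128.9 = 62.12 kN.

R_D = 62.12 kN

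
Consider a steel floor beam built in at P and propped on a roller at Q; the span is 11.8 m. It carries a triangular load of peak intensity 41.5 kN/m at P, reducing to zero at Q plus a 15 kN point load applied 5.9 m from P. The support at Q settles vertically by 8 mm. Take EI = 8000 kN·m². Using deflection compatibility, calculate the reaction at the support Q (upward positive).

Choose R_Q as the redundant. The primary structure is the cantilever fixed at P.
Downward deflection at the released point Q due to the loads:
  triangular load, peak 41.5 at the fixed end: w₀L⁴/(30EI) = 26820/EI
  point load 15 at a = 5.9: Pa²(3L − a)/(6EI) = 2567/EI
  δ_0 = 29387/EI
Tip deflection under a unit load at Q: L³/(3EI) = 547.7/EI.
With EI = 8000 kN·m²: δ_0 = 3.6734 m and δ_{QQ} = 0.06846 m/kN.
Compatibility — the beam at Q must follow the support down by 0.008 m: δ_0 − R_Q·δ_{QQ} = 0.008, so R_Q = (3.6734 − 0.008)/0.06846 = 53.54 kN.

R_Q = 53.54 kN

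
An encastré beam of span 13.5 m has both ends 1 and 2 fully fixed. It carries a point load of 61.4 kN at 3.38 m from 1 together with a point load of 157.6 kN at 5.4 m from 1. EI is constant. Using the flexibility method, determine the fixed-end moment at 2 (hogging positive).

M_2 = 243.2 kN·m

Release both end moments; the primary structure is a simply-supported span 12 with redundants M_1 and M_2.
End rotations of the released simple span under the applied load (×1/EI):
  at 1: point load 61.4 at a = 3.38: Pab(L + b)/(6LEI) = 612.4/EI
  at 2: point load 61.4 at a = 3.38: Pab(L + a)/(6LEI) = 437.7/EI
  at 1: point load 157.6 at a = 5.4: Pab(L + b)/(6LEI) = 1838/EI
  at 2: point load 157.6 at a = 5.4: Pab(L + a)/(6LEI) = 1608/EI
  θ_10 = 2451/EI,  θ_20 = 2046/EI
Flexibility coefficients: a unit moment at one end gives L/(3EI) there and L/(6EI) at the far end, so f₁₁ = f₂₂ = 4.5/EI and f₁₂ = f₂₁ = 2.25/EI.
Compatibility — zero rotation at each built-in end:
  4.5 M_1 + 2.25 M_2 = 2451
  2.25 M_1 + 4.5 M_2 = 2046
Solving the pair gives M_1 = 423 kN·m and M_2 = 243.2 kN·m (hogging).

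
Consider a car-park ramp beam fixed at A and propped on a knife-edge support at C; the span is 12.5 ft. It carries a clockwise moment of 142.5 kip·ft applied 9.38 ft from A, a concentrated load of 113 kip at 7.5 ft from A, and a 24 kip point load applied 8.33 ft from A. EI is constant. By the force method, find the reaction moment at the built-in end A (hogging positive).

M_A = 223.8 kip·ft

Take the reaction at C as the redundant and release it; the primary structure is a cantilever fixed at A.
Free-end deflection of the primary structure under the applied loading (downward +):
  clockwise couple 142.5 at a = 9.38: M₀a(2L − a)/(2EI) = 10439/EI
  point load 113 at a = 7.5: Pa²(3L − a)/(6EI) = 31781/EI
  point load 24 at a = 8.33: Pa²(3L − a)/(6EI) = 8096/EI
  δ_0 = 50317/EI
Tip deflection under a unit load at C: L³/(3EI) = 651/EI.
Compatibility at C: δ_0 − R_C·δ_{CC} = 0, so R_C = 50317/651 = 77.29 kip.
Moment equilibrium about A: M_A = Σ(load moments about A) − R_C·L = 1190 − 77.29×12.5 = 223.8 kip·ft.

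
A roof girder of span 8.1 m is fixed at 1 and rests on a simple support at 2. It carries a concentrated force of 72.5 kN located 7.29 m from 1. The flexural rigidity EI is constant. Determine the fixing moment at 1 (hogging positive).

Take the reaction at 2 as the redundant and release it; the primary structure is a cantilever fixed at 1.
Deflection at 2 on the released cantilever, summing each load's contribution:
  point load 72.5 at a = 7.29: Pa²(3L − a)/(6EI) = 10923/EI
Tip deflection under a unit load at 2: L³/(3EI) = 177.1/EI.
Compatibility at 2: δ_0 − R_2·δ_{22} = 0, so R_2 = 10923/177.1 = 61.66 kN.
Moment equilibrium about 1: M_1 = Σ(load moments about 1) − R_2·L = 528.5 − 61.66×8.1 = 29.07 kN·m.

M_1 = 29.07 kN·m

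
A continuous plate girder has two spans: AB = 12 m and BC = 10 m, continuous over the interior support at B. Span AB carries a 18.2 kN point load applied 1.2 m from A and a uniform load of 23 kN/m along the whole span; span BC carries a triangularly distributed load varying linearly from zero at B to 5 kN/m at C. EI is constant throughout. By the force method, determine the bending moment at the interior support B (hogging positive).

M_B = 245 kN·m

Take M_B as the redundant. Released structure: two simple spans AB and BC with a hinge at B.
End slopes at the hinge B, treating each span as simply supported:
  span AB: point load 18.2 at a = 1.2: Pab(L + a)/(6LEI) = 43.24/EI
  span AB: UDL 23: wL³/(24EI) = 1656/EI
  span BC: triangular load, peak 5: 7w₀L³/(360EI) = 97.22/EI
  relative rotation θ_0 = (1699 + 97.22)/EI = 1796/EI
A unit hogging moment at B produces rotation L₁/(3EI) + L₂/(3EI) = 7.333/EI.
Slope continuity at B: θ_0 = M_B·7.333/EI, so M_B = 1796/7.333 = 245 kN·m (hogging).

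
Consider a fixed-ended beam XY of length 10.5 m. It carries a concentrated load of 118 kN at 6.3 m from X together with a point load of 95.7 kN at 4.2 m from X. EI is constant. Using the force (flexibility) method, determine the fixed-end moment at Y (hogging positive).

M_Y = 274.9 kN·m

Take the two fixed-end moments M_X, M_Y as redundants; the released structure is the simple span XY.
End rotations of the released simple span under the applied load (×1/EI):
  at X: point load 118 at a = 6.3: Pab(L + b)/(6LEI) = 728.5/EI
  at Y: point load 118 at a = 6.3: Pab(L + a)/(6LEI) = 832.6/EI
  at X: point load 95.7 at a = 4.2: Pab(L + b)/(6LEI) = 675.3/EI
  at Y: point load 95.7 at a = 4.2: Pab(L + a)/(6LEI) = 590.9/EI
  θ_X0 = 1404/EI,  θ_Y0 = 1423/EI
Flexibility coefficients: a unit moment at one end gives L/(3EI) there and L/(6EI) at the far end, so f₁₁ = f₂₂ = 3.5/EI and f₁₂ = f₂₁ = 1.75/EI.
Compatibility — zero rotation at each built-in end:
  3.5 M_X + 1.75 M_Y = 1404
  1.75 M_X + 3.5 M_Y = 1423
Solving the pair gives M_X = 263.6 kN·m and M_Y = 274.9 kN·m (hogging).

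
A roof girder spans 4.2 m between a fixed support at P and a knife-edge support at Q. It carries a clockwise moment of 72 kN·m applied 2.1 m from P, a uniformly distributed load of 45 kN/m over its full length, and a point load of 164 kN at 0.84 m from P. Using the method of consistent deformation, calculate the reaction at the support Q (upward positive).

R_Q = 99.34 kN

Remove the prop at Q; the released (primary) structure is a cantilever built in at P.
Primary-structure tip deflection at Q by superposition:
  clockwise couple 72 at a = 2.1: M₀a(2L − a)/(2EI) = 476.3/EI
  UDL 45: wL⁴/(8EI) = 1750/EI
  point load 164 at a = 0.84: Pa²(3L − a)/(6EI) = 226.8/EI
  δ_0 = 2453/EI
Flexibility coefficient — unit upward force at Q: δ_{QQ} = L³/(3EI) = 24.7/EI.
The prop prevents deflection at Q: R_Q = δ_0/δ_{QQ} = 2453/24.7 = 99.34 kN.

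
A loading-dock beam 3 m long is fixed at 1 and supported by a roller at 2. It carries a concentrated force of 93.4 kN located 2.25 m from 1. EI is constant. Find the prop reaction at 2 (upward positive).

Choose R_2 as the redundant. The primary structure is the cantilever fixed at 1.
Deflection at 2 on the released cantilever, summing each load's contribution:
  point load 93.4 at a = 2.25: Pa²(3L − a)/(6EI) = 531.9/EI
Flexibility coefficient — unit upward force at 2: δ_{22} = L³/(3EI) = 9/EI.
The prop prevents deflection at 2: R_2 = δ_0/δ_{22} = 531.9/9 = 59.1 kN.

R_2 = 59.1 kN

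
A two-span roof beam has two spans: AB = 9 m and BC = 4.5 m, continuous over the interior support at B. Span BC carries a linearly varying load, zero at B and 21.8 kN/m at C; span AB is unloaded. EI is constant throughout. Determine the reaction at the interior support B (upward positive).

R_B = 19.21 kN

Release continuity at B by inserting a hinge; the redundant is the internal moment M_B. The primary structure is two simply-supported spans AB and BC.
Discontinuity in slope at B on the released structure — sum the simple-span end rotations:
  span BC: triangular load, peak 21.8: 7w₀L³/(360EI) = 38.63/EI
  relative rotation θ_0 = (0 + 38.63)/EI = 38.63/EI
A unit hogging moment at B produces rotation L₁/(3EI) + L₂/(3EI) = 4.5/EI.
Slope continuity at B: θ_0 = M_B·4.5/EI, so M_B = 38.63/4.5 = 8.584 kN·m (hogging).
Span AB, ΣM about A with M_B applied at B: R_B^{AB}·9 = 0 + 8.584, so R_B^{AB} = 0.9537 kN and R_A = 0 − 0.9537 = -0.9537 kN.
Span BC, ΣM about C: R_B^{BC}·4.5 = 73.58 + 8.584, so R_B^{BC} = 18.26 kN and R_C = 49.05 − 18.26 = 30.79 kN.
R_B = 0.9537 + 18.26 = 19.21 kN.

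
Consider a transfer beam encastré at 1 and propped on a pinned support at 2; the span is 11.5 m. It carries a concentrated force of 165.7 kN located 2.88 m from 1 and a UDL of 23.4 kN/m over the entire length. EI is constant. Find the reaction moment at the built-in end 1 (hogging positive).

Remove the prop at 2; the released (primary) structure is a cantilever built in at 1.
Deflection at 2 on the released cantilever, summing each load's contribution:
  point load 165.7 at a = 2.88: Pa²(3L − a)/(6EI) = 7243/EI
  UDL 23.4: wL⁴/(8EI) = 51158/EI
  δ_0 = 58401/EI
Flexibility coefficient — unit upward force at 2: δ_{22} = L³/(3EI) = 507/EI.
The prop prevents deflection at 2: R_2 = δ_0/δ_{22} = 58401/507 = 115.2 kN.
Moment equilibrium about 1: M_1 = Σ(load moments about 1) − R_2·L = 2025 − 115.2×11.5 = 699.7 kN·m.

M_1 = 699.7 kN·m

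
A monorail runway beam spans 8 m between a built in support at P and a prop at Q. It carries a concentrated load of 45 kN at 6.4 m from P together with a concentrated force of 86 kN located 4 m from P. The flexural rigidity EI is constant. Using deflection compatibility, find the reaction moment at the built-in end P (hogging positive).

M_P = 163.6 kN·m

Release the roller at Q. Primary structure: cantilever fixed at P.
Deflection at Q on the released cantilever, summing each load's contribution:
  point load 45 at a = 6.4: Pa²(3L − a)/(6EI) = 5407/EI
  point load 86 at a = 4: Pa²(3L − a)/(6EI) = 4587/EI
  δ_0 = 9993/EI
Tip deflection under a unit load at Q: L³/(3EI) = 170.7/EI.
The prop prevents deflection at Q: R_Q = δ_0/δ_{QQ} = 9993/170.7 = 58.55 kN.
Moment equilibrium about P: M_P = Σ(load moments about P) − R_Q·L = 632 − 58.55×8 = 163.6 kN·m.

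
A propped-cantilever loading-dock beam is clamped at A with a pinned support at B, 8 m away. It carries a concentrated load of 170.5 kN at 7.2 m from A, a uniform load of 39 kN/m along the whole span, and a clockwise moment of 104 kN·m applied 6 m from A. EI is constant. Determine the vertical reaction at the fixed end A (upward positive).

Take the reaction at B as the redundant and release it; the primary structure is a cantilever fixed at A.
Free-end deflection of the primary structure under the applied loading (downward +):
  point load 170.5 at a = 7.2: Pa²(3L − a)/(6EI) = 24748/EI
  UDL 39: wL⁴/(8EI) = 19968/EI
  clockwise couple 104 at a = 6: M₀a(2L − a)/(2EI) = 3120/EI
  δ_0 = 47836/EI
Flexibility coefficient — unit upward force at B: δ_{BB} = L³/(3EI) = 170.7/EI.
Compatibility at B: δ_0 − R_B·δ_{BB} = 0, so R_B = 47836/170.7 = 280.3 kN.
Vertical equilibrium: R_A = ΣP − R_B = 482.5 − 280.3 = 202.2 kN.

R_A = 202.2 kN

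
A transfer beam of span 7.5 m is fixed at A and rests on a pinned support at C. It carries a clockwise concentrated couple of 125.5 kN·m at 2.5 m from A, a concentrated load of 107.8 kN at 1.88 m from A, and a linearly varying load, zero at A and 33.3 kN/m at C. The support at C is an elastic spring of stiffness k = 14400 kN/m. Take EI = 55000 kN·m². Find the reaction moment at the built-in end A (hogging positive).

Release the roller at C. Primary structure: cantilever fixed at A.
Primary-structure tip deflection at C by superposition:
  clockwise couple 125.5 at a = 2.5: M₀a(2L − a)/(2EI) = 1961/EI
  point load 107.8 at a = 1.88: Pa²(3L − a)/(6EI) = 1309/EI
  triangular load, peak 33.3 at the free end: 11w₀L⁴/(120EI) = 9658/EI
  δ_0 = 12929/EI
Tip deflection under a unit load at C: L³/(3EI) = 140.6/EI.
With EI = 55000 kN·m²: δ_0 = 0.23507 m and δ_{CC} = 0.002557 m/kN.
Compatibility — the spring shortens by R_C/k under the reaction it provides: δ_0 − R_C·δ_{CC} = R_C/k. With 1/k = 0.000069 m/kN, R_C = δ_0 / (δ_{CC} + 1/k) = 0.23507 / (0.002557 + 0.000069) = 89.51 kN.
Moment equilibrium about A: M_A = Σ(load moments about A) − R_C·L = 952.5 − 89.51×7.5 = 281.2 kN·m.

M_A = 281.2 kN·m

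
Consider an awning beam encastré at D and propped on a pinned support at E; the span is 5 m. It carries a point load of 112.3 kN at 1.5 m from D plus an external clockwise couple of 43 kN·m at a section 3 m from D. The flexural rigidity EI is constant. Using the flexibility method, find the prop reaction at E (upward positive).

Take the reaction at E as the redundant and release it; the primary structure is a cantilever fixed at D.
Primary-structure tip deflection at E by superposition:
  point load 112.3 at a = 1.5: Pa²(3L − a)/(6EI) = 568.5/EI
  clockwise couple 43 at a = 3: M₀a(2L − a)/(2EI) = 451.5/EI
  δ_0 = 1020/EI
Tip deflection under a unit load at E: L³/(3EI) = 41.67/EI.
The prop prevents deflection at E: R_E = δ_0/δ_{EE} = 1020/41.67 = 24.48 kN.

R_E = 24.48 kN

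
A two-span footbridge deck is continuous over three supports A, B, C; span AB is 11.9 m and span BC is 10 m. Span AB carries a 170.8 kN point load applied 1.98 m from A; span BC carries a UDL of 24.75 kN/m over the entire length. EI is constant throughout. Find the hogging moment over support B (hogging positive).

M_B = 230.6 kN·m

Insert a hinge at B; M_B is the redundant, and each span becomes simply supported.
Rotations at B on the released spans (each span's end-slope, ×1/EI):
  span AB: point load 170.8 at a = 1.98: Pab(L + a)/(6LEI) = 652.2/EI
  span BC: UDL 24.75: wL³/(24EI) = 1031/EI
  relative rotation θ_0 = (652.2 + 1031)/EI = 1683/EI
A unit hogging moment at B produces rotation L₁/(3EI) + L₂/(3EI) = 7.3/EI.
Compatibility: M_B·(L₁+L₂)/(3EI) = θ_0, giving M_B = 230.6 kN·m (hogging).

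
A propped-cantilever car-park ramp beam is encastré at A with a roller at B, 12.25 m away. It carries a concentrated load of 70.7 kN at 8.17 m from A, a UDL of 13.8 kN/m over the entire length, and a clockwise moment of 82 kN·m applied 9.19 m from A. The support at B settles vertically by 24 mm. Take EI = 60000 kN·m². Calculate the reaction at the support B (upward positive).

R_B = 107.1 kN

Choose R_B as the redundant. The primary structure is the cantilever fixed at A.
Deflection at B on the released cantilever, summing each load's contribution:
  point load 70.7 at a = 8.17: Pa²(3L − a)/(6EI) = 22479/EI
  UDL 13.8: wL⁴/(8EI) = 38845/EI
  clockwise couple 82 at a = 9.19: M₀a(2L − a)/(2EI) = 5769/EI
  δ_0 = 67092/EI
Tip deflection under a unit load at B: L³/(3EI) = 612.8/EI.
With EI = 60000 kN·m²: δ_0 = 1.1182 m and δ_{BB} = 0.010213 m/kN.
Compatibility — the beam at B must follow the support down by 0.024 m: δ_0 − R_B·δ_{BB} = 0.024, so R_B = (1.1182 − 0.024)/0.010213 = 107.1 kN.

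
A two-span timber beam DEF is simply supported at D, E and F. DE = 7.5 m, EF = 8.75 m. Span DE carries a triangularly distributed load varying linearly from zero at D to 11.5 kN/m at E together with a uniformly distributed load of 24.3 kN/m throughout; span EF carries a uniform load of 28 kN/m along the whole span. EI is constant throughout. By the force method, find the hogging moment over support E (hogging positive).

Release continuity at E by inserting a hinge; the redundant is the internal moment M_E. The primary structure is two simply-supported spans DE and EF.
Rotations at E on the released spans (each span's end-slope, ×1/EI):
  span DE: triangular load, peak 11.5: w₀L³/(45EI) = 107.8/EI
  span DE: UDL 24.3: wL³/(24EI) = 427.1/EI
  span EF: UDL 28: wL³/(24EI) = 781.6/EI
  relative rotation θ_0 = (535 + 781.6)/EI = 1317/EI
A unit hogging moment at E produces rotation L₁/(3EI) + L₂/(3EI) = 5.417/EI.
Slope continuity at E: θ_0 = M_E·5.417/EI, so M_E = 1317/5.417 = 243.1 kN·m (hogging).

M_E = 243.1 kN·m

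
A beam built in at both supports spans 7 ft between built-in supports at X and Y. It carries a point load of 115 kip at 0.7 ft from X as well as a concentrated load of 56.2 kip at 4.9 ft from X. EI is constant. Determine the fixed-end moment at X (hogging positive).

Release both end moments; the primary structure is a simply-supported span XY with redundants M_X and M_Y.
Simple-span end rotations at X and Y under the given loads:
  at X: point load 115 at a = 0.7: Pab(L + b)/(6LEI) = 160.6/EI
  at Y: point load 115 at a = 0.7: Pab(L + a)/(6LEI) = 92.98/EI
  at X: point load 56.2 at a = 4.9: Pab(L + b)/(6LEI) = 125.3/EI
  at Y: point load 56.2 at a = 4.9: Pab(L + a)/(6LEI) = 163.9/EI
  θ_X0 = 285.9/EI,  θ_Y0 = 256.8/EI
Flexibility coefficients: a unit moment at one end gives L/(3EI) there and L/(6EI) at the far end, so f₁₁ = f₂₂ = 2.333/EI and f₁₂ = f₂₁ = 1.167/EI.
Compatibility — zero rotation at each built-in end:
  2.333 M_X + 1.167 M_Y = 285.9
  1.167 M_X + 2.333 M_Y = 256.8
Solving the pair gives M_X = 89.99 kip·ft and M_Y = 65.07 kip·ft (hogging).

M_X = 89.99 kip·ft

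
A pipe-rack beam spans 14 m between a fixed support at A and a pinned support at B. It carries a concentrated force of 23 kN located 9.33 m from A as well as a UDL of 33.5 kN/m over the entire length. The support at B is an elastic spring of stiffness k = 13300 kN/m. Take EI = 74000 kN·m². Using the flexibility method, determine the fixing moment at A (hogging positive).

M_A = 884.4 kN·m

Take the reaction at B as the redundant and release it; the primary structure is a cantilever fixed at A.
Free-end deflection of the primary structure under the applied loading (downward +):
  point load 23 at a = 9.33: Pa²(3L − a)/(6EI) = 10902/EI
  UDL 33.5: wL⁴/(8EI) = 160867/EI
  δ_0 = 171769/EI
Tip deflection under a unit load at B: L³/(3EI) = 914.7/EI.
With EI = 74000 kN·m²: δ_0 = 2.3212 m and δ_{BB} = 0.01236 m/kN.
Compatibility — the spring shortens by R_B/k under the reaction it provides: δ_0 − R_B·δ_{BB} = R_B/k. With 1/k = 0.000075 m/kN, R_B = δ_0 / (δ_{BB} + 1/k) = 2.3212 / (0.01236 + 0.000075) = 186.7 kN.
Moment equilibrium about A: M_A = Σ(load moments about A) − R_B·L = 3498 − 186.7×14 = 884.4 kN·m.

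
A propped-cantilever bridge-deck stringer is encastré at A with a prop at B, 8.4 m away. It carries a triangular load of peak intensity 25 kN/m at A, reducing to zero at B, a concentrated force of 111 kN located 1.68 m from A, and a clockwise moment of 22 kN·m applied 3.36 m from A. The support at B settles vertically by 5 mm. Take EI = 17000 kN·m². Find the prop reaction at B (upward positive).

Remove the prop at B; the released (primary) structure is a cantilever built in at A.
Downward deflection at the released point B due to the loads:
  triangular load, peak 25 at the fixed end: w₀L⁴/(30EI) = 4149/EI
  point load 111 at a = 1.68: Pa²(3L − a)/(6EI) = 1228/EI
  clockwise couple 22 at a = 3.36: M₀a(2L − a)/(2EI) = 496.7/EI
  δ_0 = 5874/EI
Tip deflection under a unit load at B: L³/(3EI) = 197.6/EI.
With EI = 17000 kN·m²: δ_0 = 0.34551 m and δ_{BB} = 0.011622 m/kN.
Compatibility — the beam at B must follow the support down by 0.005 m: δ_0 − R_B·δ_{BB} = 0.005, so R_B = (0.34551 − 0.005)/0.011622 = 29.3 kN.

R_B = 29.3 kN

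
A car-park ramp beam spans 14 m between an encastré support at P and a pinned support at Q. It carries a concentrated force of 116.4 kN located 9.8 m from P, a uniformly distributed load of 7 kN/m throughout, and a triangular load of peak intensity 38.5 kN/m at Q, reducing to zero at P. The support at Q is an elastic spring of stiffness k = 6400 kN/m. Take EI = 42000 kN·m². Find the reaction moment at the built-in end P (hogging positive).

Choose R_Q as the redundant. The primary structure is the cantilever fixed at P.
Deflection at Q on the released cantilever, summing each load's contribution:
  point load 116.4 at a = 9.8: Pa²(3L − a)/(6EI) = 59994/EI
  UDL 7: wL⁴/(8EI) = 33614/EI
  triangular load, peak 38.5 at the free end: 11w₀L⁴/(120EI) = 135576/EI
  δ_0 = 229185/EI
Flexibility coefficient — unit upward force at Q: δ_{QQ} = L³/(3EI) = 914.7/EI.
With EI = 42000 kN·m²: δ_0 = 5.4568 m and δ_{QQ} = 0.021778 m/kN.
Compatibility — the spring shortens by R_Q/k under the reaction it provides: δ_0 − R_Q·δ_{QQ} = R_Q/k. With 1/k = 0.000156 m/kN, R_Q = δ_0 / (δ_{QQ} + 1/k) = 5.4568 / (0.021778 + 0.000156) = 248.8 kN.
Moment equilibrium about P: M_P = Σ(load moments about P) − R_Q·L = 4342 − 248.8×14 = 859.1 kN·m.

M_P = 859.1 kN·m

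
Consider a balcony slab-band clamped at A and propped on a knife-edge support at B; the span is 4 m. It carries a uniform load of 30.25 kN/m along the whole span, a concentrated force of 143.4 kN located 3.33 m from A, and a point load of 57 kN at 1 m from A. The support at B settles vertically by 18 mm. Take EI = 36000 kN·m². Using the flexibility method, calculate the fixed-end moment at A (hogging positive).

M_A = 266.1 kN·m

Take the reaction at B as the redundant and release it; the primary structure is a cantilever fixed at A.
Free-end deflection of the primary structure under the applied loading (downward +):
  UDL 30.25: wL⁴/(8EI) = 968/EI
  point load 143.4 at a = 3.33: Pa²(3L − a)/(6EI) = 2298/EI
  point load 57 at a = 1: Pa²(3L − a)/(6EI) = 104.5/EI
  δ_0 = 3370/EI
Tip deflection under a unit load at B: L³/(3EI) = 21.33/EI.
With EI = 36000 kN·m²: δ_0 = 0.093618 m and δ_{BB} = 0.000593 m/kN.
Compatibility — the beam at B must follow the support down by 0.018 m: δ_0 − R_B·δ_{BB} = 0.018, so R_B = (0.093618 − 0.018)/0.000593 = 127.6 kN.
Moment equilibrium about A: M_A = Σ(load moments about A) − R_B·L = 776.5 − 127.6×4 = 266.1 kN·m.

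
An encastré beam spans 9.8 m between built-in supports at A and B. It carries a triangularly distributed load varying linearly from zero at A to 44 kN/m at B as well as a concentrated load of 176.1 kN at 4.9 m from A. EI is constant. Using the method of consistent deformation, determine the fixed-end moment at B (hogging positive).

M_B = 427 kN·m

Take the two fixed-end moments M_A, M_B as redundants; the released structure is the simple span AB.
End rotations of the released simple span under the applied load (×1/EI):
  at A: triangular load, peak 44: 7w₀L³/(360EI) = 805.2/EI
  at B: triangular load, peak 44: w₀L³/(45EI) = 920.3/EI
  at A: point load 176.1 at a = 4.9: Pab(L + b)/(6LEI) = 1057/EI
  at B: point load 176.1 at a = 4.9: Pab(L + a)/(6LEI) = 1057/EI
  θ_A0 = 1862/EI,  θ_B0 = 1977/EI
Flexibility coefficients: a unit moment at one end gives L/(3EI) there and L/(6EI) at the far end, so f₁₁ = f₂₂ = 3.267/EI and f₁₂ = f₂₁ = 1.633/EI.
Compatibility — zero rotation at each built-in end:
  3.267 M_A + 1.633 M_B = 1862
  1.633 M_A + 3.267 M_B = 1977
Solving the pair gives M_A = 356.6 kN·m and M_B = 427 kN·m (hogging).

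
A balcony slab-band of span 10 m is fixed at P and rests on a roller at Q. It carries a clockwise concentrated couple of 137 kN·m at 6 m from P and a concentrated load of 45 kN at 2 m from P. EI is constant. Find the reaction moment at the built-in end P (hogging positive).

Release the roller at Q. Primary structure: cantilever fixed at P.
Primary-structure tip deflection at Q by superposition:
  clockwise couple 137 at a = 6: M₀a(2L − a)/(2EI) = 5754/EI
  point load 45 at a = 2: Pa²(3L − a)/(6EI) = 840/EI
  δ_0 = 6594/EI
Flexibility coefficient — unit upward force at Q: δ_{QQ} = L³/(3EI) = 333.3/EI.
Compatibility at Q: δ_0 − R_Q·δ_{QQ} = 0, so R_Q = 6594/333.3 = 19.78 kN.
Moment equilibrium about P: M_P = Σ(load moments about P) − R_Q·L = 227 − 19.78×10 = 29.18 kN·m.

M_P = 29.18 kN·m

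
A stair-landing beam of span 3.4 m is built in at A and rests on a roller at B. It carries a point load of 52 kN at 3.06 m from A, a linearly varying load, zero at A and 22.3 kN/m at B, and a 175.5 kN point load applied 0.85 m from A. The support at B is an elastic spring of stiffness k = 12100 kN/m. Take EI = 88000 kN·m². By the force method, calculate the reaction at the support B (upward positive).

R_B = 51.55 kN

Release the roller at B. Primary structure: cantilever fixed at A.
Downward deflection at the released point B due to the loads:
  point load 52 at a = 3.06: Pa²(3L − a)/(6EI) = 579.4/EI
  triangular load, peak 22.3 at the free end: 11w₀L⁴/(120EI) = 273.2/EI
  point load 175.5 at a = 0.85: Pa²(3L − a)/(6EI) = 197.6/EI
  δ_0 = 1050/EI
Flexibility coefficient — unit upward force at B: δ_{BB} = L³/(3EI) = 13.1/EI.
With EI = 88000 kN·m²: δ_0 = 0.011934 m and δ_{BB} = 0.000149 m/kN.
Compatibility — the spring shortens by R_B/k under the reaction it provides: δ_0 − R_B·δ_{BB} = R_B/k. With 1/k = 0.000083 m/kN, R_B = δ_0 / (δ_{BB} + 1/k) = 0.011934 / (0.000149 + 0.000083) = 51.55 kN.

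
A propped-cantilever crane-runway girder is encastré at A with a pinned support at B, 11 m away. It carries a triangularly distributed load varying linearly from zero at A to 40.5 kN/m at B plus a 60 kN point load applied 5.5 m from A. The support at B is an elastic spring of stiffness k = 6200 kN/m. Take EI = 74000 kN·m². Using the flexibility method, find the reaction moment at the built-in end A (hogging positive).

Choose R_B as the redundant. The primary structure is the cantilever fixed at A.
Deflection at B on the released cantilever, summing each load's contribution:
  triangular load, peak 40.5 at the free end: 11w₀L⁴/(120EI) = 54355/EI
  point load 60 at a = 5.5: Pa²(3L − a)/(6EI) = 8319/EI
  δ_0 = 62673/EI
Tip deflection under a unit load at B: L³/(3EI) = 443.7/EI.
With EI = 74000 kN·m²: δ_0 = 0.84694 m and δ_{BB} = 0.005995 m/kN.
Compatibility — the spring shortens by R_B/k under the reaction it provides: δ_0 − R_B·δ_{BB} = R_B/k. With 1/k = 0.000161 m/kN, R_B = δ_0 / (δ_{BB} + 1/k) = 0.84694 / (0.005995 + 0.000161) = 137.6 kN.
Moment equilibrium about A: M_A = Σ(load moments about A) − R_B·L = 1964 − 137.6×11 = 450.3 kN·m.

M_A = 450.3 kN·m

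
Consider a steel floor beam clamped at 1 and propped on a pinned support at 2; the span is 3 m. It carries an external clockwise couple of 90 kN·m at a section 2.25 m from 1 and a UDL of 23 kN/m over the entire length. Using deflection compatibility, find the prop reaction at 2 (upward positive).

R_2 = 68.06 kN

Release the roller at 2. Primary structure: cantilever fixed at 1.
Downward deflection at the released point 2 due to the loads:
  clockwise couple 90 at a = 2.25: M₀a(2L − a)/(2EI) = 379.7/EI
  UDL 23: wL⁴/(8EI) = 232.9/EI
  δ_0 = 612.6/EI
Flexibility coefficient — unit upward force at 2: δ_{22} = L³/(3EI) = 9/EI.
Compatibility at 2: δ_0 − R_2·δ_{22} = 0, so R_2 = 612.6/9 = 68.06 kN.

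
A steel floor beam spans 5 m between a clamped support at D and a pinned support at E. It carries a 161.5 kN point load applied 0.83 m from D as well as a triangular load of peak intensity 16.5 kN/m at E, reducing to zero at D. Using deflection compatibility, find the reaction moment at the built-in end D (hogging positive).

M_D = 126.6 kN·m

Remove the prop at E; the released (primary) structure is a cantilever built in at D.
Deflection at E on the released cantilever, summing each load's contribution:
  point load 161.5 at a = 0.83: Pa²(3L − a)/(6EI) = 262.8/EI
  triangular load, peak 16.5 at the free end: 11w₀L⁴/(120EI) = 945.3/EI
  δ_0 = 1208/EI
Flexibility coefficient — unit upward force at E: δ_{EE} = L³/(3EI) = 41.67/EI.
The prop prevents deflection at E: R_E = δ_0/δ_{EE} = 1208/41.67 = 28.99 kN.
Moment equilibrium about D: M_D = Σ(load moments about D) − R_E·L = 271.5 − 28.99×5 = 126.6 kN·m.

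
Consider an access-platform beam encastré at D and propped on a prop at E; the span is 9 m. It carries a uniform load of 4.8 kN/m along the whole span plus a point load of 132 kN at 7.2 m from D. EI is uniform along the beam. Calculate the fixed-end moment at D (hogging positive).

M_D = 162.6 kN·m

Take the reaction at E as the redundant and release it; the primary structure is a cantilever fixed at D.
Downward deflection at the released point E due to the loads:
  UDL 4.8: wL⁴/(8EI) = 3937/EI
  point load 132 at a = 7.2: Pa²(3L − a)/(6EI) = 22582/EI
  δ_0 = 26518/EI
Flexibility coefficient — unit upward force at E: δ_{EE} = L³/(3EI) = 243/EI.
The prop prevents deflection at E: R_E = δ_0/δ_{EE} = 26518/243 = 109.1 kN.
Moment equilibrium about D: M_D = Σ(load moments about D) − R_E·L = 1145 − 109.1×9 = 162.6 kN·m.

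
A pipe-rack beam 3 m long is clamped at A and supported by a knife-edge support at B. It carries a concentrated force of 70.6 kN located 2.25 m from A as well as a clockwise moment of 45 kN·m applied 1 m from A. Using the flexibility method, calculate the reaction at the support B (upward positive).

Choose R_B as the redundant. The primary structure is the cantilever fixed at A.
Free-end deflection of the primary structure under the applied loading (downward +):
  point load 70.6 at a = 2.25: Pa²(3L − a)/(6EI) = 402.1/EI
  clockwise couple 45 at a = 1: M₀a(2L − a)/(2EI) = 112.5/EI
  δ_0 = 514.6/EI
Flexibility coefficient — unit upward force at B: δ_{BB} = L³/(3EI) = 9/EI.
Compatibility at B: δ_0 − R_B·δ_{BB} = 0, so R_B = 514.6/9 = 57.18 kN.

R_B = 57.18 kN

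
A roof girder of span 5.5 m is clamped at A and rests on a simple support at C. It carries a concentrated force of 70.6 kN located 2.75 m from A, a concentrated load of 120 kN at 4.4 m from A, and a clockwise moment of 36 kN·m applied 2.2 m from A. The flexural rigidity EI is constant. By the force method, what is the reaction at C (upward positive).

R_C = 112.8 kN

Take the reaction at C as the redundant and release it; the primary structure is a cantilever fixed at A.
Primary-structure tip deflection at C by superposition:
  point load 70.6 at a = 2.75: Pa²(3L − a)/(6EI) = 1224/EI
  point load 120 at a = 4.4: Pa²(3L − a)/(6EI) = 4685/EI
  clockwise couple 36 at a = 2.2: M₀a(2L − a)/(2EI) = 348.5/EI
  δ_0 = 6257/EI
Flexibility coefficient — unit upward force at C: δ_{CC} = L³/(3EI) = 55.46/EI.
The prop prevents deflection at C: R_C = δ_0/δ_{CC} = 6257/55.46 = 112.8 kN.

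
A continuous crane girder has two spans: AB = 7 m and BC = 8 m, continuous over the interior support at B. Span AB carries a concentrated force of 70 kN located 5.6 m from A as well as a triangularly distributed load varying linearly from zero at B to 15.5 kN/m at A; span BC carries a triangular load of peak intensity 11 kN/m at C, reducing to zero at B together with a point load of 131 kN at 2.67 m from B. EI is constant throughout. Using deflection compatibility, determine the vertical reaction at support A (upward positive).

Release continuity at B by inserting a hinge; the redundant is the internal moment M_B. The primary structure is two simply-supported spans AB and BC.
Rotations at B on the released spans (each span's end-slope, ×1/EI):
  span AB: point load 70 at a = 5.6: Pab(L + a)/(6LEI) = 164.6/EI
  span AB: triangular load, peak 15.5: 7w₀L³/(360EI) = 103.4/EI
  span BC: triangular load, peak 11: 7w₀L³/(360EI) = 109.5/EI
  span BC: point load 131 at a = 2.67: Pab(L + b)/(6LEI) = 517.7/EI
  relative rotation θ_0 = (268 + 627.2)/EI = 895.3/EI
A unit hogging moment at B produces rotation L₁/(3EI) + L₂/(3EI) = 5/EI.
Compatibility: M_B·(L₁+L₂)/(3EI) = θ_0, giving M_B = 179.1 kN·m (hogging).
Span AB, ΣM about A with M_B applied at B: R_B^{AB}·7 = 518.6 + 179.1, so R_B^{AB} = 99.66 kN and R_A = 124.2 − 99.66 = 24.59 kN.

R_A = 24.59 kN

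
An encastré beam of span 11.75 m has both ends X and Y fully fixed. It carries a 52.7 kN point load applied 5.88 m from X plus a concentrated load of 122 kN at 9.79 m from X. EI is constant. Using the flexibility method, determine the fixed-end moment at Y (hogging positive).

M_Y = 243.5 kN·m

Take the two fixed-end moments M_X, M_Y as redundants; the released structure is the simple span XY.
Simple-span end rotations at X and Y under the given loads:
  at X: point load 52.7 at a = 5.88: Pab(L + b)/(6LEI) = 454.6/EI
  at Y: point load 52.7 at a = 5.88: Pab(L + a)/(6LEI) = 454.9/EI
  at X: point load 122 at a = 9.79: Pab(L + b)/(6LEI) = 455.2/EI
  at Y: point load 122 at a = 9.79: Pab(L + a)/(6LEI) = 715.2/EI
  θ_X0 = 909.9/EI,  θ_Y0 = 1170/EI
Flexibility coefficients: a unit moment at one end gives L/(3EI) there and L/(6EI) at the far end, so f₁₁ = f₂₂ = 3.917/EI and f₁₂ = f₂₁ = 1.958/EI.
Compatibility — zero rotation at each built-in end:
  3.917 M_X + 1.958 M_Y = 909.9
  1.958 M_X + 3.917 M_Y = 1170
Solving the pair gives M_X = 110.6 kN·m and M_Y = 243.5 kN·m (hogging).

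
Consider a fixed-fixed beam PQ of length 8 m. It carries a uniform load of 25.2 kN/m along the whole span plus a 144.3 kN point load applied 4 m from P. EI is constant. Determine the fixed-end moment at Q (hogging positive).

Release both end moments; the primary structure is a simply-supported span PQ with redundants M_P and M_Q.
On the primary (simply-supported) span, the end slopes from the loading are:
  at P: UDL 25.2: wL³/(24EI) = 537.6/EI
  at Q: UDL 25.2: wL³/(24EI) = 537.6/EI
  at P: point load 144.3 at a = 4: Pab(L + b)/(6LEI) = 577.2/EI
  at Q: point load 144.3 at a = 4: Pab(L + a)/(6LEI) = 577.2/EI
  θ_P0 = 1115/EI,  θ_Q0 = 1115/EI
Flexibility coefficients: a unit moment at one end gives L/(3EI) there and L/(6EI) at the far end, so f₁₁ = f₂₂ = 2.667/EI and f₁₂ = f₂₁ = 1.333/EI.
Compatibility — zero rotation at each built-in end:
  2.667 M_P + 1.333 M_Q = 1115
  1.333 M_P + 2.667 M_Q = 1115
Solving the pair gives M_P = 278.7 kN·m and M_Q = 278.7 kN·m (hogging).

M_Q = 278.7 kN·m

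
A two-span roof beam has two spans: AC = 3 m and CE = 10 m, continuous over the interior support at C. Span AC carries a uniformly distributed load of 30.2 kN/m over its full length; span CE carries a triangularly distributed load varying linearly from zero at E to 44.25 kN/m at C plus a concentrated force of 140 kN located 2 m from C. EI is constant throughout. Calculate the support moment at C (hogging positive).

M_C = 389.8 kN·m

Take M_C as the redundant. Released structure: two simple spans AC and CE with a hinge at C.
Rotations at C on the released spans (each span's end-slope, ×1/EI):
  span AC: UDL 30.2: wL³/(24EI) = 33.98/EI
  span CE: triangular load, peak 44.25: w₀L³/(45EI) = 983.3/EI
  span CE: point load 140 at a = 2: Pab(L + b)/(6LEI) = 672/EI
  relative rotation θ_0 = (33.98 + 1655)/EI = 1689/EI
A unit hogging moment at C produces rotation L₁/(3EI) + L₂/(3EI) = 4.333/EI.
Slope continuity at C: θ_0 = M_C·4.333/EI, so M_C = 1689/4.333 = 389.8 kN·m (hogging).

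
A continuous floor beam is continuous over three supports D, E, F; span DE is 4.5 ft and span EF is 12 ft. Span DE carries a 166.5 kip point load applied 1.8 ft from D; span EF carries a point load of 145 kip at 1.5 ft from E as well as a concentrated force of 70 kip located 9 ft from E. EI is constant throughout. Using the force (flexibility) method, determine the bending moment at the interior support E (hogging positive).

Take M_E as the redundant. Released structure: two simple spans DE and EF with a hinge at E.
Discontinuity in slope at E on the released structure — sum the simple-span end rotations:
  span DE: point load 166.5 at a = 1.8: Pab(L + a)/(6LEI) = 188.8/EI
  span EF: point load 145 at a = 1.5: Pab(L + b)/(6LEI) = 713.7/EI
  span EF: point load 70 at a = 9: Pab(L + b)/(6LEI) = 393.8/EI
  relative rotation θ_0 = (188.8 + 1107)/EI = 1296/EI
A unit hogging moment at E produces rotation L₁/(3EI) + L₂/(3EI) = 5.5/EI.
Slope continuity at E: θ_0 = M_E·5.5/EI, so M_E = 1296/5.5 = 235.7 kip·ft (hogging).

M_E = 235.7 kip·ft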